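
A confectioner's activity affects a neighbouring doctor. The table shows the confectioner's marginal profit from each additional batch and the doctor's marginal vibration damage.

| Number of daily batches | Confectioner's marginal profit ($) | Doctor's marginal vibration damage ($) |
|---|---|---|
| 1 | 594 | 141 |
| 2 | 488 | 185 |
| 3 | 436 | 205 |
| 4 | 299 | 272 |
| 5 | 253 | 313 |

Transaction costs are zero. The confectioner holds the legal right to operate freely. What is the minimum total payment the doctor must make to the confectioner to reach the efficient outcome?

$253

Left alone the confectioner would choose level 5 (marginal profit stays positive).
Efficient level: k* = 4 (marginal profit ≥ marginal vibration damage through 4).
The doctor must at least cover the confectioner's forgone profit from cutting 5→4: 253 = 253.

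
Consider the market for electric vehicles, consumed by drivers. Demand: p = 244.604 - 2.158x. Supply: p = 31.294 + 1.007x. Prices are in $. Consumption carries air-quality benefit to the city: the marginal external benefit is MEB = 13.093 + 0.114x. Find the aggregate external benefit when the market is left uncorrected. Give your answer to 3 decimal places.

Market equilibrium (private): 31.294 + 1.007x = 244.604 - 2.158x → x_m = 67.3965.
Total external benefit = ∫₀^{x_m} (13.093 + 0.114x) dx = 13.093×67.3965 + ½×0.114×67.3965² = 1141.3328.

$1141.333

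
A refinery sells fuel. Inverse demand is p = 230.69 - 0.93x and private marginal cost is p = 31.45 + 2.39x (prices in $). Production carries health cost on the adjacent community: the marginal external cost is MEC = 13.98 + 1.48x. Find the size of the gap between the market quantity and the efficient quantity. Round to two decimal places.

21.42 units

Market equilibrium (private): 31.45 + 2.39x = 230.69 - 0.93x → x_m = 60.0120.
Social marginal cost = private MC + MEC = 45.43 + 3.87x.
Set SMC = demand: 45.43 + 3.87x = 230.69 - 0.93x → x* = 38.5958.
Gap = |60.0120 − 38.5958| = 21.4162.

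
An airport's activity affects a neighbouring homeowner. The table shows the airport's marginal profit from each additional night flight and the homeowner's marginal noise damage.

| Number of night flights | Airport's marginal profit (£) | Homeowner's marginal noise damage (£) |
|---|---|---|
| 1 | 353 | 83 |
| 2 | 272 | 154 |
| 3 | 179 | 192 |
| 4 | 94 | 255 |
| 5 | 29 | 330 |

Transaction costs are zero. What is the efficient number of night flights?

2

Bargaining reaches the level where marginal profit last exceeds marginal noise damage.
That holds through level 2 (272 ≥ 154) but not at 3 (179 < 192).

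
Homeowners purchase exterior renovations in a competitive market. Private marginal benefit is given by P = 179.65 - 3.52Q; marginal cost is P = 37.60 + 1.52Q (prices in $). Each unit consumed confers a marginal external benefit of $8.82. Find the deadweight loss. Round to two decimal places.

DWL = $7.72

Market equilibrium (private): 37.60 + 1.52Q = 179.65 - 3.52Q → Q_m = 28.1845.
Social marginal benefit = demand + MEB = 188.47 - 3.52Q.
Set SMB = MC: 188.47 - 3.52Q = 37.60 + 1.52Q → Q* = 29.9345.
Between Q* and Q_m the wedge SMB − MC runs linearly from 0 to MEB(Q_m), so the loss is a triangle.
DWL = ½ × 1.7500 × 8.8200 = 7.7175.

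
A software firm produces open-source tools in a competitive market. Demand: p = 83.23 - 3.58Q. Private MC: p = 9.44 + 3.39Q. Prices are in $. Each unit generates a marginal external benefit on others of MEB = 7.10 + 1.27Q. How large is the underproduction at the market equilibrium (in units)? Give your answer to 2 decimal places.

3.60 units

Market equilibrium (private): 9.44 + 3.39Q = 83.23 - 3.58Q → Q_m = 10.5868.
Social marginal cost = private MC − MEB = 2.34 + 2.12Q.
Set SMC = demand: 2.34 + 2.12Q = 83.23 - 3.58Q → Q* = 14.1912.
Gap = |10.5868 − 14.1912| = 3.6044.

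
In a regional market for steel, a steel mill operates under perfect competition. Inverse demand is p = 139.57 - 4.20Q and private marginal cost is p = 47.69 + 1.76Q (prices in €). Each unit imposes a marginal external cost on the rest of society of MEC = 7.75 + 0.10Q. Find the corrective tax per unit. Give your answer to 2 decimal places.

Social marginal cost = private MC + MEC = 55.44 + 1.86Q.
Set SMC = demand: 55.44 + 1.86Q = 139.57 - 4.20Q → Q* = 13.8828.
The Pigouvian tax equals MEC at Q*: 7.75 + 0.10×13.8828 = 9.1383.

tax = €9.14 per unit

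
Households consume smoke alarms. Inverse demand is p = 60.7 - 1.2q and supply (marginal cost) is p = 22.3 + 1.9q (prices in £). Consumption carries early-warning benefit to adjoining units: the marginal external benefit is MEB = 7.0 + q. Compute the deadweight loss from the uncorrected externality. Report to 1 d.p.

Market equilibrium (private): 22.3 + 1.9q = 60.7 - 1.2q → q_m = 12.3871.
Social marginal benefit = demand + MEB = 67.7 - 0.2q.
Set SMB = MC: 67.7 - 0.2q = 22.3 + 1.9q → q* = 21.6190.
The loss is the area between SMB and MC from q* to q_m; with linear curves that's a triangle of height MEB(q_m).
DWL = ½ × 9.2319 × 19.3871 = 89.4899.

DWL = £89.5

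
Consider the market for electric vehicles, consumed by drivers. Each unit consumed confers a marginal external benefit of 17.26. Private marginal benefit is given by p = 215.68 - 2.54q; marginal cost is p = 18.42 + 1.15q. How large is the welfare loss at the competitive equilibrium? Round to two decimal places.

Market equilibrium (private): 18.42 + 1.15q = 215.68 - 2.54q → q_m = 53.4580.
Social marginal benefit = demand + MEB = 232.94 - 2.54q.
Set SMB = MC: 232.94 - 2.54q = 18.42 + 1.15q → q* = 58.1355.
The loss is the area between SMB and MC from q* to q_m; with linear curves that's a triangle of height MEB(q_m).
DWL = ½ × 4.6775 × 17.2600 = 40.3668.

DWL = 40.37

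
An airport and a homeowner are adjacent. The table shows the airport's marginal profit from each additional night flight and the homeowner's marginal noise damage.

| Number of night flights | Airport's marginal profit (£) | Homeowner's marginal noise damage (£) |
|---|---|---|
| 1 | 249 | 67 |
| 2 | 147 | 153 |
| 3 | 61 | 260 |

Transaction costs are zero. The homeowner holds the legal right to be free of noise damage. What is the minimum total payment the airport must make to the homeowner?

£67

Efficient level: marginal profit ≥ marginal noise damage through level 1, so k* = 1.
With the homeowner holding the right, the airport must at least compensate total damage at k*: 67 = 67.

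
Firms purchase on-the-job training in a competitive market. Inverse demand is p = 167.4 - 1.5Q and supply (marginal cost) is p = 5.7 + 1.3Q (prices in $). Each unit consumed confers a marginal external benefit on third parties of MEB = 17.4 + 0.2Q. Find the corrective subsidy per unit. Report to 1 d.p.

subsidy = $31.2 per unit

Social marginal benefit = demand + MEB = 184.8 - 1.3Q.
Set SMB = MC: 184.8 - 1.3Q = 5.7 + 1.3Q → Q* = 68.8846.
The Pigouvian subsidy equals MEB at Q*: 17.4 + 0.2×68.8846 = 31.1769.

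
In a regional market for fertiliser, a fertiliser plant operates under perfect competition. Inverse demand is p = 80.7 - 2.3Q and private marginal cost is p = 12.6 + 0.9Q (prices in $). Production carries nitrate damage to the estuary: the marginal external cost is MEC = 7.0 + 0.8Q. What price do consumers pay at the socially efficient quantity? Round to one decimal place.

Social marginal cost = private MC + MEC = 19.6 + 1.7Q.
Set SMC = demand: 19.6 + 1.7Q = 80.7 - 2.3Q → Q* = 15.2750.
Consumer price on the demand curve at Q*: 80.7 − 2.3×15.2750 = 45.5675.

P = $45.6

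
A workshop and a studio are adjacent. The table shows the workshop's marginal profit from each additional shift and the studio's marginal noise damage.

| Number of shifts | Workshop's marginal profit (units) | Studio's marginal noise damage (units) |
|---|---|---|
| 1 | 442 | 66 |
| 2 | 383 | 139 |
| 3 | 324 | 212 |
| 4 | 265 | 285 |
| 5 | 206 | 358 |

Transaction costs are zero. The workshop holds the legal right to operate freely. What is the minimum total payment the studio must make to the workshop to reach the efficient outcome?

471

Left alone the workshop would choose level 5 (marginal profit stays positive).
Efficient level: k* = 3 (marginal profit ≥ marginal noise damage through 3).
The studio must at least cover the workshop's forgone profit from cutting 5→3: 265 + 206 = 471.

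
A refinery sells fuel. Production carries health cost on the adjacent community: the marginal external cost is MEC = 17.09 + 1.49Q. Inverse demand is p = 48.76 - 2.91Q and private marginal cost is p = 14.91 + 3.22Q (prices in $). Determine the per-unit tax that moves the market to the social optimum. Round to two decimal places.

Social marginal cost = private MC + MEC = 32.00 + 4.71Q.
Set SMC = demand: 32.00 + 4.71Q = 48.76 - 2.91Q → Q* = 2.1995.
The Pigouvian tax equals MEC at Q*: 17.09 + 1.49×2.1995 = 20.3673.

tax = $20.37 per unit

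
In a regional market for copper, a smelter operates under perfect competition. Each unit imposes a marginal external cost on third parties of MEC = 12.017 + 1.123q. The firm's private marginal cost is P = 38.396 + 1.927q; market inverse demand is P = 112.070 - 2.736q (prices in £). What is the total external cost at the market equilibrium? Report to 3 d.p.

£330.033

Market equilibrium (private): 38.396 + 1.927q = 112.070 - 2.736q → q_m = 15.7997.
Total external cost = ∫₀^{q_m} (12.017 + 1.123q) dq = 12.017×15.7997 + ½×1.123×15.7997² = 330.0325.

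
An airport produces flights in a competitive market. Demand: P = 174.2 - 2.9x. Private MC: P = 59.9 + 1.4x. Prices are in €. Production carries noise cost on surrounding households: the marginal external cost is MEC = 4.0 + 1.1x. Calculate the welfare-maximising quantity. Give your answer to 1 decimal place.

Social marginal cost = private MC + MEC = 63.9 + 2.5x.
Set SMC = demand: 63.9 + 2.5x = 174.2 - 2.9x → x* = 20.4259.

x* = 20.4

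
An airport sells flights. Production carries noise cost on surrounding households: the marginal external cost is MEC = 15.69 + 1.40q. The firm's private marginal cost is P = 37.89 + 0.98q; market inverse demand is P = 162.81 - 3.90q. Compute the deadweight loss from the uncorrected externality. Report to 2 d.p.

Market equilibrium (private): 37.89 + 0.98q = 162.81 - 3.90q → q_m = 25.5984.
Social marginal cost = private MC + MEC = 53.58 + 2.38q.
Set SMC = demand: 53.58 + 2.38q = 162.81 - 3.90q → q* = 17.3933.
The welfare-loss triangle has base |q_m − q*| and height MEC(q_m) (the vertical gap between SMC and demand is zero at q* and MEC at q_m).
DWL = ½ × 8.2051 × 51.5277 = 211.3950.

DWL = 211.39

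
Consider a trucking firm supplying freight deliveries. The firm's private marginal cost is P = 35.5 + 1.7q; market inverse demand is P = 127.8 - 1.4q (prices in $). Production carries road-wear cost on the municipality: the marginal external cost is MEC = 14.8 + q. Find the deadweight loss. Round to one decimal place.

Market equilibrium (private): 35.5 + 1.7q = 127.8 - 1.4q → q_m = 29.7742.
Social marginal cost = private MC + MEC = 50.3 + 2.7q.
Set SMC = demand: 50.3 + 2.7q = 127.8 - 1.4q → q* = 18.9024.
The loss is the area between SMC and demand from q* to q_m; with linear curves that's a triangle of height MEC(q_m).
DWL = ½ × 10.8718 × 44.5742 = 242.3009.

DWL = $242.3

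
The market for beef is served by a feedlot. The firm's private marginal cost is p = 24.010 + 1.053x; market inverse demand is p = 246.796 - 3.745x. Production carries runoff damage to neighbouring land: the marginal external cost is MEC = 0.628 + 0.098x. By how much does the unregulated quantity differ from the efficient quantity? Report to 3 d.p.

Market equilibrium (private): 24.010 + 1.053x = 246.796 - 3.745x → x_m = 46.4331.
Social marginal cost = private MC + MEC = 24.638 + 1.151x.
Set SMC = demand: 24.638 + 1.151x = 246.796 - 3.745x → x* = 45.3754.
Gap = |46.4331 − 45.3754| = 1.0577.

1.058 units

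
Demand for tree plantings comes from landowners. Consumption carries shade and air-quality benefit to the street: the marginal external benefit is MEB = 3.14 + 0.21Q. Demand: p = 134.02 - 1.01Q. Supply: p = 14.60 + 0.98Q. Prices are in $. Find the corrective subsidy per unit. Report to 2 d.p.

Social marginal benefit = demand + MEB = 137.16 - 0.80Q.
Set SMB = MC: 137.16 - 0.80Q = 14.60 + 0.98Q → Q* = 68.8539.
The Pigouvian subsidy equals MEB at Q*: 3.14 + 0.21×68.8539 = 17.5993.

subsidy = $17.60 per unit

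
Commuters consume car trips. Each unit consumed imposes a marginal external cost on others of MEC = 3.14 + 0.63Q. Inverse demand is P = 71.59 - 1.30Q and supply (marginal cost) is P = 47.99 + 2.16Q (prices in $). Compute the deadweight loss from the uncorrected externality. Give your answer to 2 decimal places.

DWL = $6.76

Market equilibrium (private): 47.99 + 2.16Q = 71.59 - 1.30Q → Q_m = 6.8208.
Social marginal benefit = demand − MEC = 68.45 - 1.93Q.
Set SMB = MC: 68.45 - 1.93Q = 47.99 + 2.16Q → Q* = 5.0024.
Between Q* and Q_m the wedge MC − SMB runs linearly from 0 to MEC(Q_m), so the loss is a triangle.
DWL = ½ × 1.8184 × 7.4371 = 6.7618.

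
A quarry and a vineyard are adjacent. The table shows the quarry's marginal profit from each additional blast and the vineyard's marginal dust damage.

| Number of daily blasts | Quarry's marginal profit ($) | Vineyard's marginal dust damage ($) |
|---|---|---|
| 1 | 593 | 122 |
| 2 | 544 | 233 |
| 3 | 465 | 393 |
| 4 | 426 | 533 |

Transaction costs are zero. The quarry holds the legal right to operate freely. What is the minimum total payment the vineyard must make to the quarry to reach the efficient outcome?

Left alone the quarry would choose level 4 (marginal profit stays positive).
Efficient level: k* = 3 (marginal profit ≥ marginal dust damage through 3).
The vineyard must at least cover the quarry's forgone profit from cutting 4→3: 426 = 426.

$426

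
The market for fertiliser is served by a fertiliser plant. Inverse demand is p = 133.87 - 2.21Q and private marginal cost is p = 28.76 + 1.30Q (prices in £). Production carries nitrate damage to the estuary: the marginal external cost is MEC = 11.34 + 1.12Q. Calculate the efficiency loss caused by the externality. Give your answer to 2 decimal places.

DWL = £217.51

Market equilibrium (private): 28.76 + 1.30Q = 133.87 - 2.21Q → Q_m = 29.9459.
Social marginal cost = private MC + MEC = 40.10 + 2.42Q.
Set SMC = demand: 40.10 + 2.42Q = 133.87 - 2.21Q → Q* = 20.2527.
Between Q* and Q_m the wedge SMC − demand runs linearly from 0 to MEC(Q_m), so the loss is a triangle.
DWL = ½ × 9.6932 × 44.8794 = 217.5125.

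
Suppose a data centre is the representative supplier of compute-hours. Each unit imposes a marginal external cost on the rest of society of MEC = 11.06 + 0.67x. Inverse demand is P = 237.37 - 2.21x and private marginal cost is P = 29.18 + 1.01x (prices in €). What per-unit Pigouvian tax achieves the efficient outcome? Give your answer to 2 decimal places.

tax = €45.01 per unit

Social marginal cost = private MC + MEC = 40.24 + 1.68x.
Set SMC = demand: 40.24 + 1.68x = 237.37 - 2.21x → x* = 50.6761.
The Pigouvian tax equals MEC at x*: 11.06 + 0.67×50.6761 = 45.0130.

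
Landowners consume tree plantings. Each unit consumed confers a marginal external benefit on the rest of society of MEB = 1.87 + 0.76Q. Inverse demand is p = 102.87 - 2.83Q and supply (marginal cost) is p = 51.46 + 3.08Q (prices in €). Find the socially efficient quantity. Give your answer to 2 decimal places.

Social marginal benefit = demand + MEB = 104.74 - 2.07Q.
Set SMB = MC: 104.74 - 2.07Q = 51.46 + 3.08Q → Q* = 10.3456.

Q* = 10.35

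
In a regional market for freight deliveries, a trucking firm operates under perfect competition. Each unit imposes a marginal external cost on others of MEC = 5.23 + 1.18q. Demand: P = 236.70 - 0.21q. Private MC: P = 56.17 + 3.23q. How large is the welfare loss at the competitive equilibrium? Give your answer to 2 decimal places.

DWL = 488.09

Market equilibrium (private): 56.17 + 3.23q = 236.70 - 0.21q → q_m = 52.4797.
Social marginal cost = private MC + MEC = 61.40 + 4.41q.
Set SMC = demand: 61.40 + 4.41q = 236.70 - 0.21q → q* = 37.9437.
The welfare-loss triangle has base |q_m − q*| and height MEC(q_m) (the vertical gap between SMC and demand is zero at q* and MEC at q_m).
DWL = ½ × 14.5360 × 67.1560 = 488.0898.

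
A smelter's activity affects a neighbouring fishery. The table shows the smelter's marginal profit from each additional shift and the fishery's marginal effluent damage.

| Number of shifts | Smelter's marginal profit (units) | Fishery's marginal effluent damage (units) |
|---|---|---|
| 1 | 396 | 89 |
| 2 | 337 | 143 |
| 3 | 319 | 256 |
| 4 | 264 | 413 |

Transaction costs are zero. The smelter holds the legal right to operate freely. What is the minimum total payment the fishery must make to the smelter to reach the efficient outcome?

264

Left alone the smelter would choose level 4 (marginal profit stays positive).
Efficient level: k* = 3 (marginal profit ≥ marginal effluent damage through 3).
The fishery must at least cover the smelter's forgone profit from cutting 4→3: 264 = 264.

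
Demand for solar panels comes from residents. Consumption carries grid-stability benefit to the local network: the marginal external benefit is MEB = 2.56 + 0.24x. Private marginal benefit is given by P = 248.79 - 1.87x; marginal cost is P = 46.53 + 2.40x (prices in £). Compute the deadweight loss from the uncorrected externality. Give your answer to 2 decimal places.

Market equilibrium (private): 46.53 + 2.40x = 248.79 - 1.87x → x_m = 47.3677.
Social marginal benefit = demand + MEB = 251.35 - 1.63x.
Set SMB = MC: 251.35 - 1.63x = 46.53 + 2.40x → x* = 50.8238.
The loss is the area between SMB and MC from x* to x_m; with linear curves that's a triangle of height MEB(x_m).
DWL = ½ × 3.4561 × 13.9282 = 24.0686.

DWL = £24.07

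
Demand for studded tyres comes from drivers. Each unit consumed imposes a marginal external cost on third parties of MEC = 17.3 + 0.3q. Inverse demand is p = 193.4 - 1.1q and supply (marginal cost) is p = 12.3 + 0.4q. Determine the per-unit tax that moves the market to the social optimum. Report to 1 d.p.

Social marginal benefit = demand − MEC = 176.1 - 1.4q.
Set SMB = MC: 176.1 - 1.4q = 12.3 + 0.4q → q* = 91.0000.
The Pigouvian tax equals MEC at q*: 17.3 + 0.3×91.0000 = 44.6000.

tax = 44.6 per unit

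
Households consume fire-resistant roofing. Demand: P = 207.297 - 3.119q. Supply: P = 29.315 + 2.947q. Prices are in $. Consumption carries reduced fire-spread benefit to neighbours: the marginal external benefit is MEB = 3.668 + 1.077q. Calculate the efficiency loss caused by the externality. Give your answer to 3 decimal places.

Market equilibrium (private): 29.315 + 2.947q = 207.297 - 3.119q → q_m = 29.3409.
Social marginal benefit = demand + MEB = 210.965 - 2.042q.
Set SMB = MC: 210.965 - 2.042q = 29.315 + 2.947q → q* = 36.4101.
The welfare-loss triangle has base |q_m − q*| and height MEB(q_m) (the vertical gap between SMB and MC is zero at q* and MEB at q_m).
DWL = ½ × 7.0692 × 35.2682 = 124.6590.

DWL = $124.659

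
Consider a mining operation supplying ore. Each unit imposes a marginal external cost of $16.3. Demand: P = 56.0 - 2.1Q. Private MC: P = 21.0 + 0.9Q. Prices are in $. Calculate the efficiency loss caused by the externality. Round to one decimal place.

Market equilibrium (private): 21.0 + 0.9Q = 56.0 - 2.1Q → Q_m = 11.6667.
Social marginal cost = private MC + MEC = 37.3 + 0.9Q.
Set SMC = demand: 37.3 + 0.9Q = 56.0 - 2.1Q → Q* = 6.2333.
Height of the DWL triangle at Q_m is SMC(Q_m) − demand(Q_m) = MEC(Q_m) = 16.3000.
DWL = ½ × 5.4334 × 16.3000 = 44.2822.

DWL = $44.3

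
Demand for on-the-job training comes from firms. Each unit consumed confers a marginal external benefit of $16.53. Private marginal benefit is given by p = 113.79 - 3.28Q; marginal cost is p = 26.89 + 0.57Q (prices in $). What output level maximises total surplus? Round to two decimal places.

Q* = 26.86

Social marginal benefit = demand + MEB = 130.32 - 3.28Q.
Set SMB = MC: 130.32 - 3.28Q = 26.89 + 0.57Q → Q* = 26.8649.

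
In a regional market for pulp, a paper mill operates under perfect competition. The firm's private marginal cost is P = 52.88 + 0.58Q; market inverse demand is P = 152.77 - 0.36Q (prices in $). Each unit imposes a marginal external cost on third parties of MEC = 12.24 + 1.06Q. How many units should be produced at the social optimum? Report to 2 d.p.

Social marginal cost = private MC + MEC = 65.12 + 1.64Q.
Set SMC = demand: 65.12 + 1.64Q = 152.77 - 0.36Q → Q* = 43.8250.

Q* = 43.83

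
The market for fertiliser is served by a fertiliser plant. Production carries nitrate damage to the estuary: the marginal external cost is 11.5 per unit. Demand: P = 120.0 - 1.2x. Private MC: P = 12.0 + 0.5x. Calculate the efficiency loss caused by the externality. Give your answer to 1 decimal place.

DWL = 38.9

Market equilibrium (private): 12.0 + 0.5x = 120.0 - 1.2x → x_m = 63.5294.
Social marginal cost = private MC + MEC = 23.5 + 0.5x.
Set SMC = demand: 23.5 + 0.5x = 120.0 - 1.2x → x* = 56.7647.
The loss is the area between SMC and demand from x* to x_m; with linear curves that's a triangle of height MEC(x_m).
DWL = ½ × 6.7647 × 11.5000 = 38.8970.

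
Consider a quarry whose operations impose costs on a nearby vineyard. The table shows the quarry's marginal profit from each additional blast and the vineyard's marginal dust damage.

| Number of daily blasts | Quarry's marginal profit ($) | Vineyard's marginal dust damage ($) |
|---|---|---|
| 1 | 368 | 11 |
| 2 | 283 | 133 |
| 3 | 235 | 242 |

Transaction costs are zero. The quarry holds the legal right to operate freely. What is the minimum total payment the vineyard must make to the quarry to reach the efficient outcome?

$235

Left alone the quarry would choose level 3 (marginal profit stays positive).
Efficient level: k* = 2 (marginal profit ≥ marginal dust damage through 2).
The vineyard must at least cover the quarry's forgone profit from cutting 3→2: 235 = 235.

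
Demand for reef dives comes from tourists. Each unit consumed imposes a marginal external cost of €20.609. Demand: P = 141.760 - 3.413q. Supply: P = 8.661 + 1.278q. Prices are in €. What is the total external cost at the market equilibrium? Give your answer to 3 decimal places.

Market equilibrium (private): 8.661 + 1.278q = 141.760 - 3.413q → q_m = 28.3733.
Total external cost = MEC × q_m = 20.609 × 28.3733 = 584.7453.

€584.745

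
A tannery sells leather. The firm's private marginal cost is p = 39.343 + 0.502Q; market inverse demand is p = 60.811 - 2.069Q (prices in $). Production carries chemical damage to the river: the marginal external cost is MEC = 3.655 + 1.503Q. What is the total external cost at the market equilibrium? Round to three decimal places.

Market equilibrium (private): 39.343 + 0.502Q = 60.811 - 2.069Q → Q_m = 8.3501.
Total external cost = ∫₀^{Q_m} (3.655 + 1.503Q) dQ = 3.655×8.3501 + ½×1.503×8.3501² = 82.9173.

$82.917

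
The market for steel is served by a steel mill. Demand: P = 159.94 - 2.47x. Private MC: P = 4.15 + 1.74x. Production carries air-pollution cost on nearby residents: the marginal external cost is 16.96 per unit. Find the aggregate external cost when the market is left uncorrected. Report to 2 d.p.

Market equilibrium (private): 4.15 + 1.74x = 159.94 - 2.47x → x_m = 37.0048.
Total external cost = MEC × x_m = 16.96 × 37.0048 = 627.6014.

627.60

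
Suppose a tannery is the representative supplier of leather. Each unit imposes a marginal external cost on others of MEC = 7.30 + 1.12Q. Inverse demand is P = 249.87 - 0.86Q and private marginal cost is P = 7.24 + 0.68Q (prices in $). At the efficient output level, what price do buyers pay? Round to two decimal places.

P = $173.79

Social marginal cost = private MC + MEC = 14.54 + 1.80Q.
Set SMC = demand: 14.54 + 1.80Q = 249.87 - 0.86Q → Q* = 88.4699.
Consumer price on the demand curve at Q*: 249.87 − 0.86×88.4699 = 173.7859.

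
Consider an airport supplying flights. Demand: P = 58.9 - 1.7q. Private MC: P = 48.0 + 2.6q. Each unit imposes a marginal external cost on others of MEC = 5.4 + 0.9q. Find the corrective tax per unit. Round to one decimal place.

Social marginal cost = private MC + MEC = 53.4 + 3.5q.
Set SMC = demand: 53.4 + 3.5q = 58.9 - 1.7q → q* = 1.0577.
The Pigouvian tax equals MEC at q*: 5.4 + 0.9×1.0577 = 6.3519.

tax = 6.4 per unit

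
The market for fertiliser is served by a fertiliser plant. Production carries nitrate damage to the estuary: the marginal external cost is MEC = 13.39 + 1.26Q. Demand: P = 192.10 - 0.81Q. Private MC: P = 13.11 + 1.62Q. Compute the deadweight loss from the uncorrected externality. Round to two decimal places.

DWL = 1528.23

Market equilibrium (private): 13.11 + 1.62Q = 192.10 - 0.81Q → Q_m = 73.6584.
Social marginal cost = private MC + MEC = 26.50 + 2.88Q.
Set SMC = demand: 26.50 + 2.88Q = 192.10 - 0.81Q → Q* = 44.8780.
The loss is the area between SMC and demand from Q* to Q_m; with linear curves that's a triangle of height MEC(Q_m).
DWL = ½ × 28.7804 × 106.1996 = 1528.2335.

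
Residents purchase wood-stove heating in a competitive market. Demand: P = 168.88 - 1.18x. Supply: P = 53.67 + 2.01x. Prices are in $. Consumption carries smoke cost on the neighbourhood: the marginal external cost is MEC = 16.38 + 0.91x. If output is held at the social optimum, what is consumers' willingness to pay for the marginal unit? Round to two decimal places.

Social marginal benefit = demand − MEC = 152.50 - 2.09x.
Set SMB = MC: 152.50 - 2.09x = 53.67 + 2.01x → x* = 24.1049.
Consumer price on the demand curve at x*: 168.88 − 1.18×24.1049 = 140.4362.

P = $140.44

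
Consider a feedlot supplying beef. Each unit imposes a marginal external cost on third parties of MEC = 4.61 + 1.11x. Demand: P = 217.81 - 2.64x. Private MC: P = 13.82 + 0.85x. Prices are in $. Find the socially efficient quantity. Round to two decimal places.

x* = 43.34

Social marginal cost = private MC + MEC = 18.43 + 1.96x.
Set SMC = demand: 18.43 + 1.96x = 217.81 - 2.64x → x* = 43.3435.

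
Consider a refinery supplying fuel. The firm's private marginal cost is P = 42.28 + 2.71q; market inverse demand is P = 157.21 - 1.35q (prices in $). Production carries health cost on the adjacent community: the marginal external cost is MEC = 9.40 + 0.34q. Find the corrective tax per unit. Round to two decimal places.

Social marginal cost = private MC + MEC = 51.68 + 3.05q.
Set SMC = demand: 51.68 + 3.05q = 157.21 - 1.35q → q* = 23.9841.
The Pigouvian tax equals MEC at q*: 9.40 + 0.34×23.9841 = 17.5546.

tax = $17.55 per unit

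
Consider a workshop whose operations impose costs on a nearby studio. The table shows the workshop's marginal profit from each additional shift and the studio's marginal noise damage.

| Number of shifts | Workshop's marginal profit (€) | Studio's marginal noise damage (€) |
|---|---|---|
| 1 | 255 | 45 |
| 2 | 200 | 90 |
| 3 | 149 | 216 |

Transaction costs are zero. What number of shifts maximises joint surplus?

Bargaining reaches the level where marginal profit last exceeds marginal noise damage.
That holds through level 2 (200 ≥ 90) but not at 3 (149 < 216).

2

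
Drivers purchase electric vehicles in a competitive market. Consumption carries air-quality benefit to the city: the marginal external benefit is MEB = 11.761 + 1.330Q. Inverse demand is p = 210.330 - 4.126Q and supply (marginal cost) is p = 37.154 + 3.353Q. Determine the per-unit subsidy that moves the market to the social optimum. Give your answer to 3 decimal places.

subsidy = 51.762 per unit

Social marginal benefit = demand + MEB = 222.091 - 2.796Q.
Set SMB = MC: 222.091 - 2.796Q = 37.154 + 3.353Q → Q* = 30.0759.
The Pigouvian subsidy equals MEB at Q*: 11.761 + 1.330×30.0759 = 51.7619.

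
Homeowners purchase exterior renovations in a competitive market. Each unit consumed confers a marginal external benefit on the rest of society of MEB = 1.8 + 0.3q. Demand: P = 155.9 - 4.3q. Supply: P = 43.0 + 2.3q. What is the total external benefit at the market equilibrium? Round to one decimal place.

Market equilibrium (private): 43.0 + 2.3q = 155.9 - 4.3q → q_m = 17.1061.
Total external benefit = ∫₀^{q_m} (1.8 + 0.3q) dq = 1.8×17.1061 + ½×0.3×17.1061² = 74.6838.

74.7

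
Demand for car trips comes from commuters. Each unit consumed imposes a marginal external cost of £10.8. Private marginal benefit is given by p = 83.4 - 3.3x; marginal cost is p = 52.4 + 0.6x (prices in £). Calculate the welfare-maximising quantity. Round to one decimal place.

x* = 5.2

Social marginal benefit = demand − MEC = 72.6 - 3.3x.
Set SMB = MC: 72.6 - 3.3x = 52.4 + 0.6x → x* = 5.1795.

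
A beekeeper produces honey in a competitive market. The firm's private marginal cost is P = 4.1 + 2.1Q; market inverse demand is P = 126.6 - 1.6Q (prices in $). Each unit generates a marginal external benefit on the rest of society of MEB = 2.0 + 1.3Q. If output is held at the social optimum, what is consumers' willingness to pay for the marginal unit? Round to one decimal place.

P = $43.6

Social marginal cost = private MC − MEB = 2.1 + 0.8Q.
Set SMC = demand: 2.1 + 0.8Q = 126.6 - 1.6Q → Q* = 51.8750.
Consumer price on the demand curve at Q*: 126.6 − 1.6×51.8750 = 43.6000.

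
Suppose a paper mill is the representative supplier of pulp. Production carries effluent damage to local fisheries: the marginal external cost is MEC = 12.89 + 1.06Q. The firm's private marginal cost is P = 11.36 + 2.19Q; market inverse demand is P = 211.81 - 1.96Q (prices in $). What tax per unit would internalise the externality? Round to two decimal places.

tax = $51.05 per unit

Social marginal cost = private MC + MEC = 24.25 + 3.25Q.
Set SMC = demand: 24.25 + 3.25Q = 211.81 - 1.96Q → Q* = 36.0000.
The Pigouvian tax equals MEC at Q*: 12.89 + 1.06×36.0000 = 51.0500.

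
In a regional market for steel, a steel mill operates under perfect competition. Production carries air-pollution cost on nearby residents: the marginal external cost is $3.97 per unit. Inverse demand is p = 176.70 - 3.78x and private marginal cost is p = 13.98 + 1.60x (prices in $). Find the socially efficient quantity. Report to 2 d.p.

x* = 29.51

Social marginal cost = private MC + MEC = 17.95 + 1.60x.
Set SMC = demand: 17.95 + 1.60x = 176.70 - 3.78x → x* = 29.5074.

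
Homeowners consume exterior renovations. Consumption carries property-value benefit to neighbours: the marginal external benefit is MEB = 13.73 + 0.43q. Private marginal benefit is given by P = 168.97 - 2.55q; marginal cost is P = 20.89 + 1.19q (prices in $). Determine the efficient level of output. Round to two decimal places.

q* = 48.89

Social marginal benefit = demand + MEB = 182.70 - 2.12q.
Set SMB = MC: 182.70 - 2.12q = 20.89 + 1.19q → q* = 48.8852.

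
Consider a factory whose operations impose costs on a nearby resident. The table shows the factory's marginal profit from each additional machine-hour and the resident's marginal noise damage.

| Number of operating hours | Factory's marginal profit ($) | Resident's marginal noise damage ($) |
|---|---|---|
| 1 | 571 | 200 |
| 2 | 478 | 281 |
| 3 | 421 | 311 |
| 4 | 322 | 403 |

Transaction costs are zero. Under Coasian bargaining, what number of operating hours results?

Bargaining reaches the level where marginal profit last exceeds marginal noise damage.
That holds through level 3 (421 ≥ 311) but not at 4 (322 < 403).

3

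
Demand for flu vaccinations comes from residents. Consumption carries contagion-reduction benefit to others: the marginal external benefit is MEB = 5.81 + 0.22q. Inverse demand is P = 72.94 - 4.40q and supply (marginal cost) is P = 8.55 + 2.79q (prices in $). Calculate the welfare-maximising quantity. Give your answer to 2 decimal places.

Social marginal benefit = demand + MEB = 78.75 - 4.18q.
Set SMB = MC: 78.75 - 4.18q = 8.55 + 2.79q → q* = 10.0717.

q* = 10.07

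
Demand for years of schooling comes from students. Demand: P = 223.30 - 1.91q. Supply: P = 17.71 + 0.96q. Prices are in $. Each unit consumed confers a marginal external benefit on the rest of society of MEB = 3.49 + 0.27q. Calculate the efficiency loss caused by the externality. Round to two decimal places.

DWL = $100.24

Market equilibrium (private): 17.71 + 0.96q = 223.30 - 1.91q → q_m = 71.6341.
Social marginal benefit = demand + MEB = 226.79 - 1.64q.
Set SMB = MC: 226.79 - 1.64q = 17.71 + 0.96q → q* = 80.4154.
Between q* and q_m the wedge SMB − MC runs linearly from 0 to MEB(q_m), so the loss is a triangle.
DWL = ½ × 8.7813 × 22.8312 = 100.2438.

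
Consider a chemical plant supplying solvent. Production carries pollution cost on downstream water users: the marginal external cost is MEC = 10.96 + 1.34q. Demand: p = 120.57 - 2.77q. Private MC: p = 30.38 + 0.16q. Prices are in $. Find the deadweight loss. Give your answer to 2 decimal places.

Market equilibrium (private): 30.38 + 0.16q = 120.57 - 2.77q → q_m = 30.7816.
Social marginal cost = private MC + MEC = 41.34 + 1.50q.
Set SMC = demand: 41.34 + 1.50q = 120.57 - 2.77q → q* = 18.5550.
Height of the DWL triangle at q_m is SMC(q_m) − demand(q_m) = MEC(q_m) = 52.2073.
DWL = ½ × 12.2266 × 52.2073 = 319.1589.

DWL = $319.16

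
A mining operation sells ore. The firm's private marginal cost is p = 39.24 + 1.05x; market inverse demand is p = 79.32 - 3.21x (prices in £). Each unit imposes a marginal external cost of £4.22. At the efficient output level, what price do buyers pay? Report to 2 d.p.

P = £52.30

Social marginal cost = private MC + MEC = 43.46 + 1.05x.
Set SMC = demand: 43.46 + 1.05x = 79.32 - 3.21x → x* = 8.4178.
Consumer price on the demand curve at x*: 79.32 − 3.21×8.4178 = 52.2989.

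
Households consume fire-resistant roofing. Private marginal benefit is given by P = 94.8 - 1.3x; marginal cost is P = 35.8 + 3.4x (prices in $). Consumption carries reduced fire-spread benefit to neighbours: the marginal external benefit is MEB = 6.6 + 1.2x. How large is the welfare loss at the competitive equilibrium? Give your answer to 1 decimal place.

Market equilibrium (private): 35.8 + 3.4x = 94.8 - 1.3x → x_m = 12.5532.
Social marginal benefit = demand + MEB = 101.4 - 0.1x.
Set SMB = MC: 101.4 - 0.1x = 35.8 + 3.4x → x* = 18.7429.
The loss is the area between SMB and MC from x* to x_m; with linear curves that's a triangle of height MEB(x_m).
DWL = ½ × 6.1897 × 21.6638 = 67.0462.

DWL = $67.0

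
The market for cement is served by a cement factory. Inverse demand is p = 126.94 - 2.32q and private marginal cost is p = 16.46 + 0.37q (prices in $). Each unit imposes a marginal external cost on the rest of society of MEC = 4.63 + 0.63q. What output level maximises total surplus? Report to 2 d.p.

Social marginal cost = private MC + MEC = 21.09 + q.
Set SMC = demand: 21.09 + q = 126.94 - 2.32q → q* = 31.8825.

q* = 31.88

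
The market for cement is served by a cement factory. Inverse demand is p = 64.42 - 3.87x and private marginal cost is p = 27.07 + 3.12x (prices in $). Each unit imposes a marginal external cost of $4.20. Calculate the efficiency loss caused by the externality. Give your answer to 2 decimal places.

Market equilibrium (private): 27.07 + 3.12x = 64.42 - 3.87x → x_m = 5.3433.
Social marginal cost = private MC + MEC = 31.27 + 3.12x.
Set SMC = demand: 31.27 + 3.12x = 64.42 - 3.87x → x* = 4.7425.
Height of the DWL triangle at x_m is SMC(x_m) − demand(x_m) = MEC(x_m) = 4.2000.
DWL = ½ × 0.6008 × 4.2000 = 1.2617.

DWL = $1.26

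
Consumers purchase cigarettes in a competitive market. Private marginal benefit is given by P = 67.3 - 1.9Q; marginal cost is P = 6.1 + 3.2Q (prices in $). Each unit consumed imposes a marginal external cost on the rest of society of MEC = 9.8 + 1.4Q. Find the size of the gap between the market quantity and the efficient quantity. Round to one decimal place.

Market equilibrium (private): 6.1 + 3.2Q = 67.3 - 1.9Q → Q_m = 12.0000.
Social marginal benefit = demand − MEC = 57.5 - 3.3Q.
Set SMB = MC: 57.5 - 3.3Q = 6.1 + 3.2Q → Q* = 7.9077.
Gap = |12.0000 − 7.9077| = 4.0923.

4.1 units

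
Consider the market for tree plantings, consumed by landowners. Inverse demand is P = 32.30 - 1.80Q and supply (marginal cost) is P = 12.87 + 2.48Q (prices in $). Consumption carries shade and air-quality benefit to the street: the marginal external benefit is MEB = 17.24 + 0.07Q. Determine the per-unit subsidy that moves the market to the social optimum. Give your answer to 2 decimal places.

subsidy = $17.85 per unit

Social marginal benefit = demand + MEB = 49.54 - 1.73Q.
Set SMB = MC: 49.54 - 1.73Q = 12.87 + 2.48Q → Q* = 8.7102.
The Pigouvian subsidy equals MEB at Q*: 17.24 + 0.07×8.7102 = 17.8497.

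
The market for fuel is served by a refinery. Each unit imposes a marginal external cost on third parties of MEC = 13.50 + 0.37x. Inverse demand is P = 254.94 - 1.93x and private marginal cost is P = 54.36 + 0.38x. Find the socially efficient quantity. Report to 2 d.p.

Social marginal cost = private MC + MEC = 67.86 + 0.75x.
Set SMC = demand: 67.86 + 0.75x = 254.94 - 1.93x → x* = 69.8060.

x* = 69.81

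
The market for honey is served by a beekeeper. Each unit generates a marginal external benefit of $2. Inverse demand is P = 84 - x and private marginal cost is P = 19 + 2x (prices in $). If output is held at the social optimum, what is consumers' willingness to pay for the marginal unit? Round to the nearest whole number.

Social marginal cost = private MC − MEB = 17 + 2x.
Set SMC = demand: 17 + 2x = 84 - x → x* = 22.3333.
Consumer price on the demand curve at x*: 84 − 1×22.3333 = 61.6667.

P = $62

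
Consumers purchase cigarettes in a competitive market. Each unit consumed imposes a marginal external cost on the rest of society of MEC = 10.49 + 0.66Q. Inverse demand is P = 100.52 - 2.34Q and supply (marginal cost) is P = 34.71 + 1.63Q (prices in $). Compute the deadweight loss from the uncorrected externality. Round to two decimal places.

Market equilibrium (private): 34.71 + 1.63Q = 100.52 - 2.34Q → Q_m = 16.5768.
Social marginal benefit = demand − MEC = 90.03 - 3.00Q.
Set SMB = MC: 90.03 - 3.00Q = 34.71 + 1.63Q → Q* = 11.9482.
The welfare-loss triangle has base |Q_m − Q*| and height MEC(Q_m) (the vertical gap between SMB and MC is zero at Q* and MEC at Q_m).
DWL = ½ × 4.6286 × 21.4307 = 49.5971.

DWL = $49.60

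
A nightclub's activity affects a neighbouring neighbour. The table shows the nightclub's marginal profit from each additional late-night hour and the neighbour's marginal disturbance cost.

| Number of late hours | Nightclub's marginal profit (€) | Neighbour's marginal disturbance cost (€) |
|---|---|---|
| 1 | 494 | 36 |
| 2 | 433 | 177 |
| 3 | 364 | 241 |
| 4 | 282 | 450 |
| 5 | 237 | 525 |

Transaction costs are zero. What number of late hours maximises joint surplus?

Bargaining reaches the level where marginal profit last exceeds marginal disturbance cost.
That holds through level 3 (364 ≥ 241) but not at 4 (282 < 450).

3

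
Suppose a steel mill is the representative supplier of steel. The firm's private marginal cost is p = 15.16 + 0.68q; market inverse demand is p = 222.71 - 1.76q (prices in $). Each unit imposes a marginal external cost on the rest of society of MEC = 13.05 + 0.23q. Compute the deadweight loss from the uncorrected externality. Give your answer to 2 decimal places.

Market equilibrium (private): 15.16 + 0.68q = 222.71 - 1.76q → q_m = 85.0615.
Social marginal cost = private MC + MEC = 28.21 + 0.91q.
Set SMC = demand: 28.21 + 0.91q = 222.71 - 1.76q → q* = 72.8464.
The welfare-loss triangle has base |q_m − q*| and height MEC(q_m) (the vertical gap between SMC and demand is zero at q* and MEC at q_m).
DWL = ½ × 12.2151 × 32.6141 = 199.1922.

DWL = $199.19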